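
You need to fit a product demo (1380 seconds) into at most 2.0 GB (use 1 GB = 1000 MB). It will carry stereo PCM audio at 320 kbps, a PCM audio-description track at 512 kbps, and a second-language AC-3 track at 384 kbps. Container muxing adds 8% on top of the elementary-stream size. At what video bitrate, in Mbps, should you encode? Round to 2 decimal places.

Budget: 2.0 GB = 16000.0 Mb.
Stream payload after overhead: 16000.0 / 1.08 = 14814.8 Mb.
Total bitrate budget: 14814.8 Mb / 1380 s = 10.735 Mbps.
Audio total: 320 + 512 + 384 = 1216 kbps = 1.216 Mbps.
Video: 10.735 − 1.216 = 9.519 Mbps.

9.52 Mbps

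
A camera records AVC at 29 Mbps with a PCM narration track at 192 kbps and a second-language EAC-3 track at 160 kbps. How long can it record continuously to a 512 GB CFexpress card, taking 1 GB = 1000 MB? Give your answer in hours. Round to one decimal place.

38.8 hours

Audio total: 192 + 160 = 352 kbps = 0.352 Mbps.
Total bitrate: 29 + 0.352 = 29.352 Mbps.
Capacity: 512 GB = 4,096,000 Mb.
Recording time: 4,096,000 / 29.352 = 139,548 s ≈ 38.8 hours.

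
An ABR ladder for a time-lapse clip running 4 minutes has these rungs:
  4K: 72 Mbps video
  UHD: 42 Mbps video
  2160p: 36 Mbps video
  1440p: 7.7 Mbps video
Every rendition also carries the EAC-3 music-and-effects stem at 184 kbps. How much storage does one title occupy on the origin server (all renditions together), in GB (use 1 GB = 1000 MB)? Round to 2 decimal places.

4.75 GB

4 min = 240 s
Audio: 184 kbps = 0.184 Mbps.
Sum of rendition bitrates: (72+0.184) + (42+0.184) + (36+0.184) + (7.7+0.184) = 158.436 Mbps.
× 240 s = 38,025 Mb = 4,753 MB = 4.753 GB.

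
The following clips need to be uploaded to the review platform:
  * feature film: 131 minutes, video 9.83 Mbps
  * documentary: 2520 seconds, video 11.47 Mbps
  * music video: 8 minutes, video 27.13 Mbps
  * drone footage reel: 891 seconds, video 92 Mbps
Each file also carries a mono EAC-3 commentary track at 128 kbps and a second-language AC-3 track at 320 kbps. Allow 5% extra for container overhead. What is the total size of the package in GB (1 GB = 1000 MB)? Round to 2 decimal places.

27.09 GB

Audio total: 128 + 320 = 448 kbps = 0.448 Mbps.
feature film: 10.278 Mbps × 7860 s × 1.05 = 84824.3 Mb
documentary: 11.918 Mbps × 2520 s × 1.05 = 31535.0 Mb
music video: 27.578 Mbps × 480 s × 1.05 = 13899.3 Mb
drone footage reel: 92.448 Mbps × 891 s × 1.05 = 86489.7 Mb
Total: 216748.4 Mb = 27093.6 MB.
= 27.09 GB.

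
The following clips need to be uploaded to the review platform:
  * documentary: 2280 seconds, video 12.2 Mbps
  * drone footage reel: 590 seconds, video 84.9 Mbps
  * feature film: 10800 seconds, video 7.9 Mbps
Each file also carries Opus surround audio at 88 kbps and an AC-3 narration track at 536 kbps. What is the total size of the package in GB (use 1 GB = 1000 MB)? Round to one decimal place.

Audio total: 88 + 536 = 624 kbps = 0.624 Mbps.
documentary: 12.824 Mbps × 2280 s = 29238.7 Mb
drone footage reel: 85.524 Mbps × 590 s = 50459.2 Mb
feature film: 8.524 Mbps × 10800 s = 92059.2 Mb
Total: 171757.1 Mb = 21469.6 MB.
= 21.47 GB.

21.5 GB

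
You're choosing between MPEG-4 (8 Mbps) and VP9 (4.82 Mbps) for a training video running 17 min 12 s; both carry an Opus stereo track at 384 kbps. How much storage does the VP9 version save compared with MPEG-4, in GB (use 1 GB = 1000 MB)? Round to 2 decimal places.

0.41 GB

17 min 12 s = 1032 s
Audio: 384 kbps = 0.384 Mbps.
MPEG-4: 8.384 Mbps × 1032 s = 8652.3 Mb = 1.082 GB.
VP9: 5.204 Mbps × 1032 s = 5370.5 Mb = 0.671 GB.
Saving: 1.082 − 0.671 = 0.410 GB.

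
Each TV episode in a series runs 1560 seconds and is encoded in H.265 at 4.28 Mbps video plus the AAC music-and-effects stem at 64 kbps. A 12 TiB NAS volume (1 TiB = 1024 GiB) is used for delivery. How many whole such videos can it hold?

Audio: 64 kbps = 0.064 Mbps.
Total bitrate: 4.344 Mbps.
Per item: 4.344 Mbps × 1560 s = 6,777 Mb = 847.1 MB.
Capacity: 12 TiB = 105,553,116 Mb; 15576.03 items → 15576 complete.

15576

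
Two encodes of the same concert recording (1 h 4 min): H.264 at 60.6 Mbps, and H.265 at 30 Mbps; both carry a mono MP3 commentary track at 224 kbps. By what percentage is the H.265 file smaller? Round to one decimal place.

1 h 4 min = 64 min = 3840 s
Audio: 224 kbps = 0.224 Mbps.
H.264: 60.824 Mbps × 3840 s = 233564.2 Mb = 29.196 GB.
H.265: 30.224 Mbps × 3840 s = 116060.2 Mb = 14.508 GB.
Reduction: (1 − 14.508/29.196) × 100 = 50.31%.

50.3%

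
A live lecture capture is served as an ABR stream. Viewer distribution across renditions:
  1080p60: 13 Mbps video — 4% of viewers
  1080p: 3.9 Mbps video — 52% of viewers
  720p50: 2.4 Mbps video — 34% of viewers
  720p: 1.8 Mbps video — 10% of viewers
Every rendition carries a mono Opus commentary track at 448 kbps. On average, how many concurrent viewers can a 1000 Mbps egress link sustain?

Audio: 448 kbps = 0.448 Mbps.
Average per-viewer bitrate: 0.04×13.448 + 0.52×4.348 + 0.34×2.848 + 0.10×2.248 = 3.992 Mbps.
1000 Mbps = 1,000 Mbps; 1,000 / 3.992 = 250.50 → 250.

250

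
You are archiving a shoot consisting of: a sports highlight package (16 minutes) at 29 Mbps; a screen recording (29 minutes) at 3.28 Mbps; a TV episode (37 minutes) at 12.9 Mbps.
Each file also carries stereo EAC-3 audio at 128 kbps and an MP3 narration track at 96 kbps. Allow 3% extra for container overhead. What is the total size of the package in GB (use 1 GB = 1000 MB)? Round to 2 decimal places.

8.15 GB

Audio total: 128 + 96 = 224 kbps = 0.224 Mbps.
sports highlight package: 29.224 Mbps × 960 s × 1.03 = 28896.7 Mb
screen recording: 3.504 Mbps × 1740 s × 1.03 = 6279.9 Mb
TV episode: 13.124 Mbps × 2220 s × 1.03 = 30009.3 Mb
Total: 65185.9 Mb = 8148.2 MB.
= 8.148 GB.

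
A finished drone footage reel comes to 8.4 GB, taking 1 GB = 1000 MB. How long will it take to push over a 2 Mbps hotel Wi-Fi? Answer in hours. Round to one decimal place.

File: 8.4 GB = 67200.0 Mb.
At 2 Mbps: 67200.0 / 2 = 33600.0 s ≈ 9.33 hours.

9.3 hours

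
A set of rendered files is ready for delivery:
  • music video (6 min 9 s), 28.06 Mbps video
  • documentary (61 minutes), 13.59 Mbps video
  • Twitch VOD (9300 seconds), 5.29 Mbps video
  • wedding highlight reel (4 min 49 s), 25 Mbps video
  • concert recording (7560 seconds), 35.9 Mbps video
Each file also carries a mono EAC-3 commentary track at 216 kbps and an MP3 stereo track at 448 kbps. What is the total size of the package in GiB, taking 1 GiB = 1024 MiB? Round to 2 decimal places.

Audio total: 216 + 448 = 664 kbps = 0.664 Mbps.
music video: 28.724 Mbps × 369 s = 10599.2 Mb
documentary: 14.254 Mbps × 3660 s = 52169.6 Mb
Twitch VOD: 5.954 Mbps × 9300 s = 55372.2 Mb
wedding highlight reel: 25.664 Mbps × 289 s = 7416.9 Mb
concert recording: 36.564 Mbps × 7560 s = 276423.8 Mb
Total: 401981.7 Mb = 50247.7 MB.
= 46.80 GiB.

46.80 GiB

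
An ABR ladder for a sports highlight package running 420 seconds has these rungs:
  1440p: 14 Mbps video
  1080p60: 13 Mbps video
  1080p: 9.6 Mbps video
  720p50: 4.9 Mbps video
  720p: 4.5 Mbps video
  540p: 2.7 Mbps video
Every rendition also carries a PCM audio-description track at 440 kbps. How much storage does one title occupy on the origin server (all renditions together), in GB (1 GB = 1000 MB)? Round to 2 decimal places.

Audio: 440 kbps = 0.440 Mbps.
Sum of rendition bitrates: (14+0.440) + (13+0.440) + (9.6+0.440) + (4.9+0.440) + (4.5+0.440) + (2.7+0.440) = 51.340 Mbps.
× 420 s = 21,563 Mb = 2,695 MB = 2.695 GB.

2.70 GB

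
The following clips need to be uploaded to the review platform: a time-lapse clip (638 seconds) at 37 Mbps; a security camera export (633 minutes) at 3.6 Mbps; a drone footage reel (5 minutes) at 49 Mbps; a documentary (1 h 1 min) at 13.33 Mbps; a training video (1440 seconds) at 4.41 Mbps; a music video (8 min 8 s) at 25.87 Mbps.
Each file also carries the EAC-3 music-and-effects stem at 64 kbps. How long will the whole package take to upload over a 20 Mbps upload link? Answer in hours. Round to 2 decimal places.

3.41 hours

Audio: 64 kbps = 0.064 Mbps.
time-lapse clip: 37.064 Mbps × 638 s = 23646.8 Mb
security camera export: 3.664 Mbps × 37980 s = 139158.7 Mb
drone footage reel: 49.064 Mbps × 300 s = 14719.2 Mb
documentary: 13.394 Mbps × 3660 s = 49022.0 Mb
training video: 4.474 Mbps × 1440 s = 6442.6 Mb
music video: 25.934 Mbps × 488 s = 12655.8 Mb
Total: 245645.1 Mb = 30705.6 MB.
At 20 Mbps: 245645.1 / 20 = 12282 s ≈ 3.41 hours.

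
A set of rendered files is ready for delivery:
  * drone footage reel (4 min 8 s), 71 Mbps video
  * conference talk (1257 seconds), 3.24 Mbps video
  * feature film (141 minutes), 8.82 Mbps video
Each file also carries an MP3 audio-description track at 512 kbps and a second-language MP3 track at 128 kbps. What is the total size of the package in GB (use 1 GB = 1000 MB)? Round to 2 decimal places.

12.83 GB

Audio total: 512 + 128 = 640 kbps = 0.640 Mbps.
drone footage reel: 71.640 Mbps × 248 s = 17766.7 Mb
conference talk: 3.880 Mbps × 1257 s = 4877.2 Mb
feature film: 9.460 Mbps × 8460 s = 80031.6 Mb
Total: 102675.5 Mb = 12834.4 MB.
= 12.83 GB.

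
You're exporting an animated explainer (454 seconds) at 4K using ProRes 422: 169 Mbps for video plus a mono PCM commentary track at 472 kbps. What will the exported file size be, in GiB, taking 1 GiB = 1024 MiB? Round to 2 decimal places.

8.96 GiB

Audio: 472 kbps = 0.472 Mbps.
Total bitrate: 169 + 0.472 = 169.472 Mbps.
Stream data: 169.472 Mbps × 454 s = 76940.3 Mb.
76,940 Mb = 9,617,536,000 bytes ÷ 1,073,741,824 = 8.957 GiB.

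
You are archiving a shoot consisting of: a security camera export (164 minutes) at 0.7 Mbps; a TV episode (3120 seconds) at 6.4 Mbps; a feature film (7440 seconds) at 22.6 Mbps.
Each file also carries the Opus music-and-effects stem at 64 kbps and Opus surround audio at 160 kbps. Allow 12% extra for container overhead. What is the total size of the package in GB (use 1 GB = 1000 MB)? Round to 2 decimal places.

27.94 GB

Audio total: 64 + 160 = 224 kbps = 0.224 Mbps.
security camera export: 0.924 Mbps × 9840 s × 1.12 = 10183.2 Mb
TV episode: 6.624 Mbps × 3120 s × 1.12 = 23146.9 Mb
feature film: 22.824 Mbps × 7440 s × 1.12 = 190187.8 Mb
Total: 223518.0 Mb = 27939.7 MB.
= 27.94 GB.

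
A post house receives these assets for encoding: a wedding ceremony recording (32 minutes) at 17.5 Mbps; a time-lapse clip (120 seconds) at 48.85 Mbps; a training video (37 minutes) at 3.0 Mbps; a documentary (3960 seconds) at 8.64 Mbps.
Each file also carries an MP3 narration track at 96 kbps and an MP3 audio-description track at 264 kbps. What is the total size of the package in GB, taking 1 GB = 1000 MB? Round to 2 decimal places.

10.41 GB

Audio total: 96 + 264 = 360 kbps = 0.360 Mbps.
wedding ceremony recording: 17.860 Mbps × 1920 s = 34291.2 Mb
time-lapse clip: 49.210 Mbps × 120 s = 5905.2 Mb
training video: 3.360 Mbps × 2220 s = 7459.2 Mb
documentary: 9.000 Mbps × 3960 s = 35640.0 Mb
Total: 83295.6 Mb = 10412.0 MB.
= 10.41 GB.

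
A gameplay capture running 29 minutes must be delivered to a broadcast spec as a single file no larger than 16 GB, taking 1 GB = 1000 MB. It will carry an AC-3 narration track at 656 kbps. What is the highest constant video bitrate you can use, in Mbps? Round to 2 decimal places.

72.91 Mbps

Budget: 16 GB = 128000.0 Mb.
29 min = 1740 s
Total bitrate budget: 128000.0 Mb / 1740 s = 73.563 Mbps.
Audio: 656 kbps = 0.656 Mbps.
Video: 73.563 − 0.656 = 72.907 Mbps.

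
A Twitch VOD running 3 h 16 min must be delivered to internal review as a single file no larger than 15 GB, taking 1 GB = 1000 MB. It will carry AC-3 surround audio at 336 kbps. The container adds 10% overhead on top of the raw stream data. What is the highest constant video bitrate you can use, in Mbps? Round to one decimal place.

Budget: 15 GB = 120000.0 Mb.
Stream payload after overhead: 120000.0 / 1.10 = 109090.9 Mb.
3 h 16 min = 196 min = 11760 s
Total bitrate budget: 109090.9 Mb / 11760 s = 9.276 Mbps.
Audio: 336 kbps = 0.336 Mbps.
Video: 9.276 − 0.336 = 8.940 Mbps.

8.9 Mbps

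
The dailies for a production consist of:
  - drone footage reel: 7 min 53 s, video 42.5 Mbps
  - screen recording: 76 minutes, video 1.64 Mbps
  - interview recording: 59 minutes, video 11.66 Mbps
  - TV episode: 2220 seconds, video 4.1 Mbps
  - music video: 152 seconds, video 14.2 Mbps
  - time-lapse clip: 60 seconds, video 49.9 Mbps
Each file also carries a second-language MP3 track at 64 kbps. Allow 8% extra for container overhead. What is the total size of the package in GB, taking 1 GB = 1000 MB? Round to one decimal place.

Audio: 64 kbps = 0.064 Mbps.
drone footage reel: 42.564 Mbps × 473 s × 1.08 = 21743.4 Mb
screen recording: 1.704 Mbps × 4560 s × 1.08 = 8391.9 Mb
interview recording: 11.724 Mbps × 3540 s × 1.08 = 44823.2 Mb
TV episode: 4.164 Mbps × 2220 s × 1.08 = 9983.6 Mb
music video: 14.264 Mbps × 152 s × 1.08 = 2341.6 Mb
time-lapse clip: 49.964 Mbps × 60 s × 1.08 = 3237.7 Mb
Total: 90521.3 Mb = 11315.2 MB.
= 11.32 GB.

11.3 GB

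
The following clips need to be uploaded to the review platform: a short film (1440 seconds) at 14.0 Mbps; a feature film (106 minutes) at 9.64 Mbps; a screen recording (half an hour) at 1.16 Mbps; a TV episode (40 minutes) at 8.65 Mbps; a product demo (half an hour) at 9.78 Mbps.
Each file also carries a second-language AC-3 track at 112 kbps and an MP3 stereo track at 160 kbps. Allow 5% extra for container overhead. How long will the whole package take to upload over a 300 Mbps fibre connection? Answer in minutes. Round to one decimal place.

Audio total: 112 + 160 = 272 kbps = 0.272 Mbps.
short film: 14.272 Mbps × 1440 s × 1.05 = 21579.3 Mb
feature film: 9.912 Mbps × 6360 s × 1.05 = 66192.3 Mb
screen recording: 1.432 Mbps × 1800 s × 1.05 = 2706.5 Mb
TV episode: 8.922 Mbps × 2400 s × 1.05 = 22483.4 Mb
product demo: 10.052 Mbps × 1800 s × 1.05 = 18998.3 Mb
Total: 131959.8 Mb = 16495.0 MB.
At 300 Mbps: 131959.8 / 300 = 440 s ≈ 7.33 minutes.

7.3 minutes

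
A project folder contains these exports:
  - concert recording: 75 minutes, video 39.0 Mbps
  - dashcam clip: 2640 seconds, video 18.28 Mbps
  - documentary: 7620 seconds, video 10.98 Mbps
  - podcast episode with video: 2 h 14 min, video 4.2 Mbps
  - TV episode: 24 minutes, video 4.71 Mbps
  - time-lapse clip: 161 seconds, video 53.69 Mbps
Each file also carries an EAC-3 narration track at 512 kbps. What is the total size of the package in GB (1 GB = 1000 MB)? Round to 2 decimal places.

46.14 GB

Audio: 512 kbps = 0.512 Mbps.
concert recording: 39.512 Mbps × 4500 s = 177804.0 Mb
dashcam clip: 18.792 Mbps × 2640 s = 49610.9 Mb
documentary: 11.492 Mbps × 7620 s = 87569.0 Mb
podcast episode with video: 4.712 Mbps × 8040 s = 37884.5 Mb
TV episode: 5.222 Mbps × 1440 s = 7519.7 Mb
time-lapse clip: 54.202 Mbps × 161 s = 8726.5 Mb
Total: 369114.6 Mb = 46139.3 MB.
= 46.14 GB.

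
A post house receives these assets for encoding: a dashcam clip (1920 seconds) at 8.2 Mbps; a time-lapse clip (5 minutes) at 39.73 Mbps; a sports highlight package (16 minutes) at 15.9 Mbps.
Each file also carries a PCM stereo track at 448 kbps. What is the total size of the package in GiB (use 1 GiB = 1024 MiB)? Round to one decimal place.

5.2 GiB

Audio: 448 kbps = 0.448 Mbps.
dashcam clip: 8.648 Mbps × 1920 s = 16604.2 Mb
time-lapse clip: 40.178 Mbps × 300 s = 12053.4 Mb
sports highlight package: 16.348 Mbps × 960 s = 15694.1 Mb
Total: 44351.6 Mb = 5544.0 MB.
= 5.163 GiB.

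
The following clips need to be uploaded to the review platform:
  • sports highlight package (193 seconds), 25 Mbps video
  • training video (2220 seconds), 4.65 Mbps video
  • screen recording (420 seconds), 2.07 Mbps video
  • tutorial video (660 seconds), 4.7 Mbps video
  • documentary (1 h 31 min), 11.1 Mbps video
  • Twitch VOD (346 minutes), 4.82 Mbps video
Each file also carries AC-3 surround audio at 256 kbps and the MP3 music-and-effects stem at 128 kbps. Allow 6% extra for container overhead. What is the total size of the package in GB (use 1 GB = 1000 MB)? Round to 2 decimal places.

Audio total: 256 + 128 = 384 kbps = 0.384 Mbps.
sports highlight package: 25.384 Mbps × 193 s × 1.06 = 5193.1 Mb
training video: 5.034 Mbps × 2220 s × 1.06 = 11846.0 Mb
screen recording: 2.454 Mbps × 420 s × 1.06 = 1092.5 Mb
tutorial video: 5.084 Mbps × 660 s × 1.06 = 3556.8 Mb
documentary: 11.484 Mbps × 5460 s × 1.06 = 66464.8 Mb
Twitch VOD: 5.204 Mbps × 20760 s × 1.06 = 114517.1 Mb
Total: 202670.3 Mb = 25333.8 MB.
= 25.33 GB.

25.33 GB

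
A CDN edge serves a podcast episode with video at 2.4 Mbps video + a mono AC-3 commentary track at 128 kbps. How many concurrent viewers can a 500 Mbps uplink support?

197

Audio: 128 kbps = 0.128 Mbps.
Per-viewer media rate: 2.528 Mbps.
500 Mbps = 500.0 Mbps; 500.0 / 2.528 = 197.78 → 197 viewers.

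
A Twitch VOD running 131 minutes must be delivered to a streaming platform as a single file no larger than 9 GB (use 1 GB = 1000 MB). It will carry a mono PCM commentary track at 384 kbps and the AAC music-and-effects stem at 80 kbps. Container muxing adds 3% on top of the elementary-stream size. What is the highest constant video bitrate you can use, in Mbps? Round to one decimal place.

8.4 Mbps

Budget: 9 GB = 72000.0 Mb.
Stream payload after overhead: 72000.0 / 1.03 = 69902.9 Mb.
131 min = 7860 s
Total bitrate budget: 69902.9 Mb / 7860 s = 8.894 Mbps.
Audio total: 384 + 80 = 464 kbps = 0.464 Mbps.
Video: 8.894 − 0.464 = 8.430 Mbps.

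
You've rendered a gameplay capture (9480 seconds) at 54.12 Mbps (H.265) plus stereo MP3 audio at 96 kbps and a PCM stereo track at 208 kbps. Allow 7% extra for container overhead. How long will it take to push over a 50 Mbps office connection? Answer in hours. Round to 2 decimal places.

3.07 hours

Audio total: 96 + 208 = 304 kbps = 0.304 Mbps.
Total bitrate: 54.424 Mbps.
File: 54.424 Mbps × 9480 s = 515939.5 Mb.
With 7% container overhead: ×1.07. → 552055.3 Mb.
At 50 Mbps: 552055.3 / 50 = 11041.1 s ≈ 3.07 hours.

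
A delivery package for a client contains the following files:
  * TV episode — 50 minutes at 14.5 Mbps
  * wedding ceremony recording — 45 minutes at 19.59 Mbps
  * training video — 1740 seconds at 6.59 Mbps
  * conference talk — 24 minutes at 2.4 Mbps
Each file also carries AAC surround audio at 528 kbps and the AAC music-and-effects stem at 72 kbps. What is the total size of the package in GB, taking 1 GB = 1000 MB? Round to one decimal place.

Audio total: 528 + 72 = 600 kbps = 0.600 Mbps.
TV episode: 15.100 Mbps × 3000 s = 45300.0 Mb
wedding ceremony recording: 20.190 Mbps × 2700 s = 54513.0 Mb
training video: 7.190 Mbps × 1740 s = 12510.6 Mb
conference talk: 3.000 Mbps × 1440 s = 4320.0 Mb
Total: 116643.6 Mb = 14580.5 MB.
= 14.58 GB.

14.6 GB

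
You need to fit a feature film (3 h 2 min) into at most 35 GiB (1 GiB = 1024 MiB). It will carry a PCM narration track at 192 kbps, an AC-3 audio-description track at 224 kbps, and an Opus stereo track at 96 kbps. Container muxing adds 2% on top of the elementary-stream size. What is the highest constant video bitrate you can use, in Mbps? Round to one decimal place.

26.5 Mbps

Budget: 35 GiB = 300647.7 Mb.
Stream payload after overhead: 300647.7 / 1.02 = 294752.7 Mb.
3 h 2 min = 182 min = 10920 s
Total bitrate budget: 294752.7 Mb / 10920 s = 26.992 Mbps.
Audio total: 192 + 224 + 96 = 512 kbps = 0.512 Mbps.
Video: 26.992 − 0.512 = 26.480 Mbps.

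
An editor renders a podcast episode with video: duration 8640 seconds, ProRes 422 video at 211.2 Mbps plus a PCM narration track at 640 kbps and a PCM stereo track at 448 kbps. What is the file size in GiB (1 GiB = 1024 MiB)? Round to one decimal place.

213.5 GiB

Audio total: 640 + 448 = 1088 kbps = 1.088 Mbps.
Total bitrate: 211.2 + 1.088 = 212.288 Mbps.
Stream data: 212.288 Mbps × 8640 s = 1834168.3 Mb.
1,834,168 Mb = 229,271,040,000 bytes ÷ 1,073,741,824 = 213.5 GiB.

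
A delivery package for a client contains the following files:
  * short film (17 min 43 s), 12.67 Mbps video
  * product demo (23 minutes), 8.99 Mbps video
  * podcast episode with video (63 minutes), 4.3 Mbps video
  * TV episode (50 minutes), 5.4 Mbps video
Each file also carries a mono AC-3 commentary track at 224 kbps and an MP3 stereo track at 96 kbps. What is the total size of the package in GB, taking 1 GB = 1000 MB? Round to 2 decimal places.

Audio total: 224 + 96 = 320 kbps = 0.320 Mbps.
short film: 12.990 Mbps × 1063 s = 13808.4 Mb
product demo: 9.310 Mbps × 1380 s = 12847.8 Mb
podcast episode with video: 4.620 Mbps × 3780 s = 17463.6 Mb
TV episode: 5.720 Mbps × 3000 s = 17160.0 Mb
Total: 61279.8 Mb = 7660.0 MB.
= 7.660 GB.

7.66 GB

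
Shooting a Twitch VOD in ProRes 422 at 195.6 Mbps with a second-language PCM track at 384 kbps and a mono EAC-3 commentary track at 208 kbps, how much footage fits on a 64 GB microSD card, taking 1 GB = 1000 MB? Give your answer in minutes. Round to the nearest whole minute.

43 minutes

Audio total: 384 + 208 = 592 kbps = 0.592 Mbps.
Total bitrate: 195.6 + 0.592 = 196.192 Mbps.
Capacity: 64 GB = 512,000 Mb.
Recording time: 512,000 / 196.192 = 2,610 s ≈ 43.5 minutes.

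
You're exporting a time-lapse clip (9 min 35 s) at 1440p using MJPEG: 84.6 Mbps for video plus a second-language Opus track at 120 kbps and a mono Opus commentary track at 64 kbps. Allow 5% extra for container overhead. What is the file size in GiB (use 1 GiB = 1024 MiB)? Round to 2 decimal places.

9 min 35 s = 575 s
Audio total: 120 + 64 = 184 kbps = 0.184 Mbps.
Total bitrate: 84.6 + 0.184 = 84.784 Mbps.
Stream data: 84.784 Mbps × 575 s = 48750.8 Mb.
With 5% container overhead: ×1.05.
51,188 Mb = 6,398,542,500 bytes ÷ 1,073,741,824 = 5.959 GiB.

5.96 GiB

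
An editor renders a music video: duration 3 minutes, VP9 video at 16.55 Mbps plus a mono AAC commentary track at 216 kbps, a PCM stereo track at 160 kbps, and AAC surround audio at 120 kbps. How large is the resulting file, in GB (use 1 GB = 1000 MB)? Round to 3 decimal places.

0.384 GB

3 min = 180 s
Audio total: 216 + 160 + 120 = 496 kbps = 0.496 Mbps.
Total bitrate: 16.55 + 0.496 = 17.046 Mbps.
Stream data: 17.046 Mbps × 180 s = 3068.3 Mb.
3,068 Mb ÷ 8 = 383.5 MB → 0.3835 GB.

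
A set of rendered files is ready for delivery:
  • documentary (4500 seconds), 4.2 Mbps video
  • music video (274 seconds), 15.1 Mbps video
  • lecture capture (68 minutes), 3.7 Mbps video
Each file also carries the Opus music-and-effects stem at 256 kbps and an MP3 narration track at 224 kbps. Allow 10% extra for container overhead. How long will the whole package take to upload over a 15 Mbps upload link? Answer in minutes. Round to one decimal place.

51.8 minutes

Audio total: 256 + 224 = 480 kbps = 0.480 Mbps.
documentary: 4.680 Mbps × 4500 s × 1.10 = 23166.0 Mb
music video: 15.580 Mbps × 274 s × 1.10 = 4695.8 Mb
lecture capture: 4.180 Mbps × 4080 s × 1.10 = 18759.8 Mb
Total: 46621.7 Mb = 5827.7 MB.
At 15 Mbps: 46621.7 / 15 = 3108 s ≈ 51.8 minutes.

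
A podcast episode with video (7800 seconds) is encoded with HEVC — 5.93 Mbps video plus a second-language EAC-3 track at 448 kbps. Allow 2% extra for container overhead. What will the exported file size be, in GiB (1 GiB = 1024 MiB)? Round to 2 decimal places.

Audio: 448 kbps = 0.448 Mbps.
Total bitrate: 5.93 + 0.448 = 6.378 Mbps.
Stream data: 6.378 Mbps × 7800 s = 49748.4 Mb.
With 2% container overhead: ×1.02.
50,743 Mb = 6,342,921,000 bytes ÷ 1,073,741,824 = 5.907 GiB.

5.91 GiB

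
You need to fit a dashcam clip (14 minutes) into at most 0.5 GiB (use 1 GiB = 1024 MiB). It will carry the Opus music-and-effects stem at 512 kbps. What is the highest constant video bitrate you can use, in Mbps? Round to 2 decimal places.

Budget: 0.5 GiB = 4295.0 Mb.
14 min = 840 s
Total bitrate budget: 4295.0 Mb / 840 s = 5.113 Mbps.
Audio: 512 kbps = 0.512 Mbps.
Video: 5.113 − 0.512 = 4.601 Mbps.

4.60 Mbps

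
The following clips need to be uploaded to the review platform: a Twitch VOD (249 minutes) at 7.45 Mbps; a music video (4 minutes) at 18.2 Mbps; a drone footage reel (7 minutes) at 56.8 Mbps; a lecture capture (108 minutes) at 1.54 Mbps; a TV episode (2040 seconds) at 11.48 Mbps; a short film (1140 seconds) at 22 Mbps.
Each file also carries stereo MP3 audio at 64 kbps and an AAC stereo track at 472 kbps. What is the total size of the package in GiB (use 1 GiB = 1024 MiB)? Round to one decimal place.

Audio total: 64 + 472 = 536 kbps = 0.536 Mbps.
Twitch VOD: 7.986 Mbps × 14940 s = 119310.8 Mb
music video: 18.736 Mbps × 240 s = 4496.6 Mb
drone footage reel: 57.336 Mbps × 420 s = 24081.1 Mb
lecture capture: 2.076 Mbps × 6480 s = 13452.5 Mb
TV episode: 12.016 Mbps × 2040 s = 24512.6 Mb
short film: 22.536 Mbps × 1140 s = 25691.0 Mb
Total: 211544.8 Mb = 26443.1 MB.
= 24.63 GiB.

24.6 GiB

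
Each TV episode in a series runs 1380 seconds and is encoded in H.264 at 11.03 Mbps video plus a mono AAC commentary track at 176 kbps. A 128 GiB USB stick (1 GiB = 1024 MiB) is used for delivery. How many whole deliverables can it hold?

71

Audio: 176 kbps = 0.176 Mbps.
Total bitrate: 11.206 Mbps.
Per item: 11.206 Mbps × 1380 s = 15,464 Mb = 1,933 MB.
Capacity: 128 GiB = 1,099,512 Mb; 71.10 items → 71 complete.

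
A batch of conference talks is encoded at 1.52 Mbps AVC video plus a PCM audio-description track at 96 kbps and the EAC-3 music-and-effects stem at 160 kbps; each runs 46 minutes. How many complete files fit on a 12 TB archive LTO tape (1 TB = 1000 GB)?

46 min = 2760 s
Audio total: 96 + 160 = 256 kbps = 0.256 Mbps.
Total bitrate: 1.776 Mbps.
Per item: 1.776 Mbps × 2760 s = 4,902 Mb = 612.7 MB.
Capacity: 12 TB = 96,000,000 Mb; 19584.80 items → 19584 complete.

19584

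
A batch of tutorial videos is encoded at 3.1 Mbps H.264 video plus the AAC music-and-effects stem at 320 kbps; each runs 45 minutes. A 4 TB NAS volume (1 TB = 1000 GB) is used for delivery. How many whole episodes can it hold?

3465

45 min = 2700 s
Audio: 320 kbps = 0.320 Mbps.
Total bitrate: 3.420 Mbps.
Per item: 3.420 Mbps × 2700 s = 9,234 Mb = 1,154 MB.
Capacity: 4 TB = 32,000,000 Mb; 3465.45 items → 3465 complete.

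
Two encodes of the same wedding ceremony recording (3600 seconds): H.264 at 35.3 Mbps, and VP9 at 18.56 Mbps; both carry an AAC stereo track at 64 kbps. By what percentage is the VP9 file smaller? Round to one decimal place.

Audio: 64 kbps = 0.064 Mbps.
H.264: 35.364 Mbps × 3600 s = 127310.4 Mb = 15.914 GB.
VP9: 18.624 Mbps × 3600 s = 67046.4 Mb = 8.381 GB.
Reduction: (1 − 8.381/15.914) × 100 = 47.34%.

47.3%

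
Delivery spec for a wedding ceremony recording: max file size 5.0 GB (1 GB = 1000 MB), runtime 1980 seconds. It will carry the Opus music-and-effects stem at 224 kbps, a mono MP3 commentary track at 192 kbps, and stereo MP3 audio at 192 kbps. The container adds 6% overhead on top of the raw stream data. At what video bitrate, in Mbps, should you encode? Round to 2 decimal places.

Budget: 5.0 GB = 40000.0 Mb.
Stream payload after overhead: 40000.0 / 1.06 = 37735.8 Mb.
Total bitrate budget: 37735.8 Mb / 1980 s = 19.059 Mbps.
Audio total: 224 + 192 + 192 = 608 kbps = 0.608 Mbps.
Video: 19.059 − 0.608 = 18.451 Mbps.

18.45 Mbps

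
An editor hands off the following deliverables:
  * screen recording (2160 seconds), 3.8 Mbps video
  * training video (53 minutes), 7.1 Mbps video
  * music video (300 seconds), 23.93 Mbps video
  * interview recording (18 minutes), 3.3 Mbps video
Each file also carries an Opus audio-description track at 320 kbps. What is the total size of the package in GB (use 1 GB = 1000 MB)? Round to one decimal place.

5.5 GB

Audio: 320 kbps = 0.320 Mbps.
screen recording: 4.120 Mbps × 2160 s = 8899.2 Mb
training video: 7.420 Mbps × 3180 s = 23595.6 Mb
music video: 24.250 Mbps × 300 s = 7275.0 Mb
interview recording: 3.620 Mbps × 1080 s = 3909.6 Mb
Total: 43679.4 Mb = 5459.9 MB.
= 5.460 GB.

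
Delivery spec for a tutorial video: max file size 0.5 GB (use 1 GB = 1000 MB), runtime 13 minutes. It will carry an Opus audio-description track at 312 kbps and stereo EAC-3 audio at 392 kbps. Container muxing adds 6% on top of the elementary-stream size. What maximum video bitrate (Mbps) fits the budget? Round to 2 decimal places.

4.13 Mbps

Budget: 0.5 GB = 4000.0 Mb.
Stream payload after overhead: 4000.0 / 1.06 = 3773.6 Mb.
13 min = 780 s
Total bitrate budget: 3773.6 Mb / 780 s = 4.838 Mbps.
Audio total: 312 + 392 = 704 kbps = 0.704 Mbps.
Video: 4.838 − 0.704 = 4.134 Mbps.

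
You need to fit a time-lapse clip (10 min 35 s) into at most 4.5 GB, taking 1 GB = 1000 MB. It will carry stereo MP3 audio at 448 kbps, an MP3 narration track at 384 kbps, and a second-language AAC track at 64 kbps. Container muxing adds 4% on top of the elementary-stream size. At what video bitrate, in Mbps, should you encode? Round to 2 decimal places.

53.62 Mbps

Budget: 4.5 GB = 36000.0 Mb.
Stream payload after overhead: 36000.0 / 1.04 = 34615.4 Mb.
10 min 35 s = 635 s
Total bitrate budget: 34615.4 Mb / 635 s = 54.512 Mbps.
Audio total: 448 + 384 + 64 = 896 kbps = 0.896 Mbps.
Video: 54.512 − 0.896 = 53.616 Mbps.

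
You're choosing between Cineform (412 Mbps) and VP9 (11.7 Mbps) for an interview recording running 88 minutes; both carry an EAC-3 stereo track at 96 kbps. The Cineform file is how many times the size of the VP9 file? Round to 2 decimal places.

88 min = 5280 s
Audio: 96 kbps = 0.096 Mbps.
Cineform: 412.096 Mbps × 5280 s = 2175866.9 Mb = 271.983 GB.
VP9: 11.796 Mbps × 5280 s = 62282.9 Mb = 7.785 GB.
Ratio: 271.983 / 7.785 = 34.935.

34.94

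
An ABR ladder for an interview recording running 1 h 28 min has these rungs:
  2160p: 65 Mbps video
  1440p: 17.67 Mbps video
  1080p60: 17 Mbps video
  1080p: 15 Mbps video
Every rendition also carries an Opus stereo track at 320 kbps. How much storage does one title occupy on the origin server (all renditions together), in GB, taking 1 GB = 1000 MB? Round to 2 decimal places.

1 h 28 min = 88 min = 5280 s
Audio: 320 kbps = 0.320 Mbps.
Sum of rendition bitrates: (65+0.320) + (17.67+0.320) + (17+0.320) + (15+0.320) = 115.950 Mbps.
× 5280 s = 612,216 Mb = 76,527 MB = 76.53 GB.

76.53 GB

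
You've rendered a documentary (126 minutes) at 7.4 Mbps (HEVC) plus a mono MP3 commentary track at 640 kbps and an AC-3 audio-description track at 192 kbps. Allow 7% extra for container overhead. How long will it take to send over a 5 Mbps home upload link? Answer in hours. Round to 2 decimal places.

3.70 hours

126 min = 7560 s
Audio total: 640 + 192 = 832 kbps = 0.832 Mbps.
Total bitrate: 8.232 Mbps.
File: 8.232 Mbps × 7560 s = 62233.9 Mb.
With 7% container overhead: ×1.07. → 66590.3 Mb.
At 5 Mbps: 66590.3 / 5 = 13318.1 s ≈ 3.7 hours.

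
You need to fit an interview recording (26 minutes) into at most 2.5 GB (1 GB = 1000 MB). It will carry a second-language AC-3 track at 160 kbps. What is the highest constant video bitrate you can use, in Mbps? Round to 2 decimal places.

12.66 Mbps

Budget: 2.5 GB = 20000.0 Mb.
26 min = 1560 s
Total bitrate budget: 20000.0 Mb / 1560 s = 12.821 Mbps.
Audio: 160 kbps = 0.160 Mbps.
Video: 12.821 − 0.160 = 12.661 Mbps.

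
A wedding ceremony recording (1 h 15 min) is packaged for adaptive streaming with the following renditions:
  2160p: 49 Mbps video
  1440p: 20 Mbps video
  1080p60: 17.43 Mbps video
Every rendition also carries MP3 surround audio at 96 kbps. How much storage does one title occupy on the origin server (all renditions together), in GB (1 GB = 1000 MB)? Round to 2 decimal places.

1 h 15 min = 75 min = 4500 s
Audio: 96 kbps = 0.096 Mbps.
Sum of rendition bitrates: (49+0.096) + (20+0.096) + (17.43+0.096) = 86.718 Mbps.
× 4500 s = 390,231 Mb = 48,779 MB = 48.78 GB.

48.78 GB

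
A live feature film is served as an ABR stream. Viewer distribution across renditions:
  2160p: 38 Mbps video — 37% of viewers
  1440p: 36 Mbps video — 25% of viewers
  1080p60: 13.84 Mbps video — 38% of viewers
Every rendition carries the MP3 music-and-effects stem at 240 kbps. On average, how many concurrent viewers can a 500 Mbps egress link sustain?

17

Audio: 240 kbps = 0.240 Mbps.
Average per-viewer bitrate: 0.37×38.240 + 0.25×36.240 + 0.38×14.080 = 28.559 Mbps.
500 Mbps = 500.0 Mbps; 500.0 / 28.559 = 17.51 → 17.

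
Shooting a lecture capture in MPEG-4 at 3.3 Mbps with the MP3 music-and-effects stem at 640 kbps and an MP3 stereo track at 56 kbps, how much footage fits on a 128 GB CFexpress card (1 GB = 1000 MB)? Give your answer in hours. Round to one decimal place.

Audio total: 640 + 56 = 696 kbps = 0.696 Mbps.
Total bitrate: 3.3 + 0.696 = 3.996 Mbps.
Capacity: 128 GB = 1,024,000 Mb.
Recording time: 1,024,000 / 3.996 = 256,256 s ≈ 71.2 hours.

71.2 hours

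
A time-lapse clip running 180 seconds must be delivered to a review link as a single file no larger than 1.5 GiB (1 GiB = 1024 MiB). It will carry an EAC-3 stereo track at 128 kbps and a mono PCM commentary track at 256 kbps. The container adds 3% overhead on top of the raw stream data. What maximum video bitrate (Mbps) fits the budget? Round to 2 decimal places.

69.11 Mbps

Budget: 1.5 GiB = 12884.9 Mb.
Stream payload after overhead: 12884.9 / 1.03 = 12509.6 Mb.
Total bitrate budget: 12509.6 Mb / 180 s = 69.498 Mbps.
Audio total: 128 + 256 = 384 kbps = 0.384 Mbps.
Video: 69.498 − 0.384 = 69.114 Mbps.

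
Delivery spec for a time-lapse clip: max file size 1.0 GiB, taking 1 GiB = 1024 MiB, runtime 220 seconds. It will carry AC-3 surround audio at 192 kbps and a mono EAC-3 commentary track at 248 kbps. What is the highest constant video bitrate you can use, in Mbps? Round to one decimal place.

Budget: 1.0 GiB = 8589.9 Mb.
Total bitrate budget: 8589.9 Mb / 220 s = 39.045 Mbps.
Audio total: 192 + 248 = 440 kbps = 0.440 Mbps.
Video: 39.045 − 0.440 = 38.605 Mbps.

38.6 Mbps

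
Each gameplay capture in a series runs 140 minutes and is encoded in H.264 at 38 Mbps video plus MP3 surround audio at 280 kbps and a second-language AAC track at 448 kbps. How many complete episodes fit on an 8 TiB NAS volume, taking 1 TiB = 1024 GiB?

216

140 min = 8400 s
Audio total: 280 + 448 = 728 kbps = 0.728 Mbps.
Total bitrate: 38.728 Mbps.
Per item: 38.728 Mbps × 8400 s = 325,315 Mb = 40,664 MB.
Capacity: 8 TiB = 70,368,744 Mb; 216.31 items → 216 complete.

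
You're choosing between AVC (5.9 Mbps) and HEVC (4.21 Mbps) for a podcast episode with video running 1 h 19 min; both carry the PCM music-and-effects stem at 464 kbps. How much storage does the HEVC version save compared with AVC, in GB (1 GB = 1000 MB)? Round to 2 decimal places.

1.00 GB

1 h 19 min = 79 min = 4740 s
Audio: 464 kbps = 0.464 Mbps.
AVC: 6.364 Mbps × 4740 s = 30165.4 Mb = 3.771 GB.
HEVC: 4.674 Mbps × 4740 s = 22154.8 Mb = 2.769 GB.
Saving: 3.771 − 2.769 = 1.001 GB.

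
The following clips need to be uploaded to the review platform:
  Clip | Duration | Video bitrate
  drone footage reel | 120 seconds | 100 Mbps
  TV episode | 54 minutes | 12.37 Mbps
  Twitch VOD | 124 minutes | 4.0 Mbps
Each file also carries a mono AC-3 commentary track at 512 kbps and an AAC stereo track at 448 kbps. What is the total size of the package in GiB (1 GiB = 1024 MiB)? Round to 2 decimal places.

10.73 GiB

Audio total: 512 + 448 = 960 kbps = 0.960 Mbps.
drone footage reel: 100.960 Mbps × 120 s = 12115.2 Mb
TV episode: 13.330 Mbps × 3240 s = 43189.2 Mb
Twitch VOD: 4.960 Mbps × 7440 s = 36902.4 Mb
Total: 92206.8 Mb = 11525.9 MB.
= 10.73 GiB.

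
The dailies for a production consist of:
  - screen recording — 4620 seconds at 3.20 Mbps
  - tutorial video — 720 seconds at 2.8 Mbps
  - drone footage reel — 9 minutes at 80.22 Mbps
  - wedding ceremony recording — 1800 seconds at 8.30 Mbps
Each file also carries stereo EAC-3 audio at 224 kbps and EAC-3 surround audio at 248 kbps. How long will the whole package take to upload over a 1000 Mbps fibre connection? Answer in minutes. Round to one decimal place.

Audio total: 224 + 248 = 472 kbps = 0.472 Mbps.
screen recording: 3.672 Mbps × 4620 s = 16964.6 Mb
tutorial video: 3.272 Mbps × 720 s = 2355.8 Mb
drone footage reel: 80.692 Mbps × 540 s = 43573.7 Mb
wedding ceremony recording: 8.772 Mbps × 1800 s = 15789.6 Mb
Total: 78683.8 Mb = 9835.5 MB.
At 1000 Mbps: 78683.8 / 1000 = 79 s ≈ 1.31 minutes.

1.3 minutes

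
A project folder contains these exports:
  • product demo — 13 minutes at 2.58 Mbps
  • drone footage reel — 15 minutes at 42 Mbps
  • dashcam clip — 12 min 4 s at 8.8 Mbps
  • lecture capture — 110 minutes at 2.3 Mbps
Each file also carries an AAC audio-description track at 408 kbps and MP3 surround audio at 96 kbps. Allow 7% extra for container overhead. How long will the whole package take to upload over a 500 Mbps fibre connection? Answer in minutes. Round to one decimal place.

Audio total: 408 + 96 = 504 kbps = 0.504 Mbps.
product demo: 3.084 Mbps × 780 s × 1.07 = 2573.9 Mb
drone footage reel: 42.504 Mbps × 900 s × 1.07 = 40931.4 Mb
dashcam clip: 9.304 Mbps × 724 s × 1.07 = 7207.6 Mb
lecture capture: 2.804 Mbps × 6600 s × 1.07 = 19801.8 Mb
Total: 70514.7 Mb = 8814.3 MB.
At 500 Mbps: 70514.7 / 500 = 141 s ≈ 2.35 minutes.

2.4 minutes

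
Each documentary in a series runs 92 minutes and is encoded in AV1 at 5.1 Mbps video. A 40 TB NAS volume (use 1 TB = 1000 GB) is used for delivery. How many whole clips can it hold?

92 min = 5520 s
Per item: 5.100 Mbps × 5520 s = 28,152 Mb = 3,519 MB.
Capacity: 40 TB = 320,000,000 Mb; 11366.87 items → 11366 complete.

11366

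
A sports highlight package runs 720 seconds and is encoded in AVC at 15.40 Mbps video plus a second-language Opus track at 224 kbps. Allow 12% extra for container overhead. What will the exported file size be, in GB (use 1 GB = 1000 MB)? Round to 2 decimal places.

Audio: 224 kbps = 0.224 Mbps.
Total bitrate: 15.40 + 0.224 = 15.624 Mbps.
Stream data: 15.624 Mbps × 720 s = 11249.3 Mb.
With 12% container overhead: ×1.12.
12,599 Mb ÷ 8 = 1,575 MB → 1.575 GB.

1.57 GB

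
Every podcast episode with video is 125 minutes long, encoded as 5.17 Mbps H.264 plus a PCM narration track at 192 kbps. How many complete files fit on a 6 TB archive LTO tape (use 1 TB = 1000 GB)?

125 min = 7500 s
Audio: 192 kbps = 0.192 Mbps.
Total bitrate: 5.362 Mbps.
Per item: 5.362 Mbps × 7500 s = 40,215 Mb = 5,027 MB.
Capacity: 6 TB = 48,000,000 Mb; 1193.58 items → 1193 complete.

1193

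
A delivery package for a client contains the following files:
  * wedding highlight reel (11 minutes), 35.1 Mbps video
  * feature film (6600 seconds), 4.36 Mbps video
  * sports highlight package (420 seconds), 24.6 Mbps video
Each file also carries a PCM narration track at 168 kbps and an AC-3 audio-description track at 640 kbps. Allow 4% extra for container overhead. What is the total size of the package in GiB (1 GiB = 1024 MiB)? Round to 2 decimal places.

Audio total: 168 + 640 = 808 kbps = 0.808 Mbps.
wedding highlight reel: 35.908 Mbps × 660 s × 1.04 = 24647.3 Mb
feature film: 5.168 Mbps × 6600 s × 1.04 = 35473.2 Mb
sports highlight package: 25.408 Mbps × 420 s × 1.04 = 11098.2 Mb
Total: 71218.6 Mb = 8902.3 MB.
= 8.291 GiB.

8.29 GiB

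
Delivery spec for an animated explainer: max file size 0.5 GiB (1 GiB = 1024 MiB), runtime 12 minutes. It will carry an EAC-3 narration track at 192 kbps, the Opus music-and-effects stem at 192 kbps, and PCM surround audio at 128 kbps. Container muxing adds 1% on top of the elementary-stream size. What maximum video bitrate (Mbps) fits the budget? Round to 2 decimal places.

Budget: 0.5 GiB = 4295.0 Mb.
Stream payload after overhead: 4295.0 / 1.01 = 4252.4 Mb.
12 min = 720 s
Total bitrate budget: 4252.4 Mb / 720 s = 5.906 Mbps.
Audio total: 192 + 192 + 128 = 512 kbps = 0.512 Mbps.
Video: 5.906 − 0.512 = 5.394 Mbps.

5.39 Mbps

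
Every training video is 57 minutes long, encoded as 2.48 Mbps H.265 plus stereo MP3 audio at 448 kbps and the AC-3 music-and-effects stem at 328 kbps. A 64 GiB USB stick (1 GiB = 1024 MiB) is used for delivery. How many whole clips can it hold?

49

57 min = 3420 s
Audio total: 448 + 328 = 776 kbps = 0.776 Mbps.
Total bitrate: 3.256 Mbps.
Per item: 3.256 Mbps × 3420 s = 11,136 Mb = 1,392 MB.
Capacity: 64 GiB = 549,756 Mb; 49.37 items → 49 complete.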